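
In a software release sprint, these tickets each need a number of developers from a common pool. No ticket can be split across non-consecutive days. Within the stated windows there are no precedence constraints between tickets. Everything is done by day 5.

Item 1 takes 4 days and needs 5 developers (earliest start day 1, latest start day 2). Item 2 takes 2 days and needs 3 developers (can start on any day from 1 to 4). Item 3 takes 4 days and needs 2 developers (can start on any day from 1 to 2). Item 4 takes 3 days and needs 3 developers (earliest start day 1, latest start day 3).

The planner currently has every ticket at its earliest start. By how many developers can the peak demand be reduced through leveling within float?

3

Early-start peak: d1:13  d2:13  d3:10  d4:7  d5:0 ⇒ 13.
Leveled (Item 1@1, Item 2@1, Item 3@1, Item 4@3): d1:10  d2:10  d3:10  d4:10  d5:3 ⇒ 10.
Reduction 13 − 10 = 3.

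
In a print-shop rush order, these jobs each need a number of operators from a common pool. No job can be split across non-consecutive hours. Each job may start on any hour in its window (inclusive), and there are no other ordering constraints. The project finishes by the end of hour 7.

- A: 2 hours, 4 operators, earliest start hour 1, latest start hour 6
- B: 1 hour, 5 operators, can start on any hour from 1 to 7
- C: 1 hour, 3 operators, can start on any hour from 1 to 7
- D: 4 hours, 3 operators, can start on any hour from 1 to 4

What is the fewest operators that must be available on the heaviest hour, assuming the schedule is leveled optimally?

Early-start (A@1, B@1, C@1, D@1) gives peak 15: h1:15  h2:7  h3:3  h4:3  h5:0  h6:0  h7:0.
Shift B→3, C→4, D→4.
Schedule A@1, B@3, C@4, D@4: h1:4  h2:4  h3:5  h4:6  h5:3  h6:3  h7:3 — peak 6.

6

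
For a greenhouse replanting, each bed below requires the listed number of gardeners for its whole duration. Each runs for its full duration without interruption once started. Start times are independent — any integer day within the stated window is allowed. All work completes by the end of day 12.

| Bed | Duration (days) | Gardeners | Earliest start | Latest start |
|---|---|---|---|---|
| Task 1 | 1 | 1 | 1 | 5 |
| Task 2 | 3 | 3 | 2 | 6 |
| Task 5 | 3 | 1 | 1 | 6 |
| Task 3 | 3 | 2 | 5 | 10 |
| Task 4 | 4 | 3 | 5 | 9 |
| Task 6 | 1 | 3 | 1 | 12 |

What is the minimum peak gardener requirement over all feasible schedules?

3

Early-start (Task 1@1, Task 2@2, Task 5@1, Task 3@5, Task 4@5, Task 6@1) gives peak 5: d1:5  d2:4  d3:4  d4:3  d5:5  d6:5  d7:5  d8:3  d9:0  d10:0  d11:0  d12:0.
Shift Task 5→5, Task 4→8, Task 6→12.
Schedule Task 1@1, Task 2@2, Task 5@5, Task 3@5, Task 4@8, Task 6@12: d1:1  d2:3  d3:3  d4:3  d5:3  d6:3  d7:3  d8:3  d9:3  d10:3  d11:3  d12:3 — peak 3.
Total gardener-days = 34 over 12 days ⇒ peak ≥ ⌈34/12⌉ = 3, so 3 is optimal.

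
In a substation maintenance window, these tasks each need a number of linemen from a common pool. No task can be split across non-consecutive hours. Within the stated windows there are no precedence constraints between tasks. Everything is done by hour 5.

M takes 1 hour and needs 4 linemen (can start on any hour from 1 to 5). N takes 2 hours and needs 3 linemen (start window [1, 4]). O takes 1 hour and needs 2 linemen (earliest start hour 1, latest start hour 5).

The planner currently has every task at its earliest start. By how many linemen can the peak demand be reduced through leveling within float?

Early-start peak: h1:9  h2:3  h3:0  h4:0  h5:0 ⇒ 9.
Leveled (M@1, N@2, O@4): h1:4  h2:3  h3:3  h4:2  h5:0 ⇒ 4.
Reduction 9 − 4 = 5.

5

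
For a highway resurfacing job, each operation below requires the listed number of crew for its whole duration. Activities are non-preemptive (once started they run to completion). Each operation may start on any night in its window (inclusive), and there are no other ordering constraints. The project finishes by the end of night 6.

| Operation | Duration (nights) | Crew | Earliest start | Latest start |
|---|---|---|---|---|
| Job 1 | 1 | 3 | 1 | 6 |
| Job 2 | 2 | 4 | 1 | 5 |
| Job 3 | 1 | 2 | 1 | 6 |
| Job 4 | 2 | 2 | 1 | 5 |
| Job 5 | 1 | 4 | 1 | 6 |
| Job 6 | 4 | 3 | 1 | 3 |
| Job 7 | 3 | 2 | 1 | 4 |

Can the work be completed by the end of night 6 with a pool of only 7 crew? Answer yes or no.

yes

Schedule Job 1@1, Job 2@1, Job 3@2, Job 4@3, Job 5@6, Job 6@3, Job 7@3: n1:7  n2:6  n3:7  n4:7  n5:5  n6:7 — peak 7 ≤ 7.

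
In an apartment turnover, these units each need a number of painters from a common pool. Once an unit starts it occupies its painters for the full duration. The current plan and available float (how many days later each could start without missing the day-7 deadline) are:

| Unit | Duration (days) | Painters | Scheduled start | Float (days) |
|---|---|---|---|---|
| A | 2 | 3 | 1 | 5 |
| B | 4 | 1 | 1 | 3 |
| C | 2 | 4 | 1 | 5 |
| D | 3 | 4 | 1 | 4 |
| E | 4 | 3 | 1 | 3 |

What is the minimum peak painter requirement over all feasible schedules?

7

Early-start (A@1, B@1, C@1, D@1, E@1) gives peak 15: d1:15  d2:15  d3:8  d4:4  d5:0  d6:0  d7:0.
Shift A→3, D→5, E→3.
Schedule A@3, B@1, C@1, D@5, E@3: d1:5  d2:5  d3:7  d4:7  d5:7  d6:7  d7:4 — peak 7.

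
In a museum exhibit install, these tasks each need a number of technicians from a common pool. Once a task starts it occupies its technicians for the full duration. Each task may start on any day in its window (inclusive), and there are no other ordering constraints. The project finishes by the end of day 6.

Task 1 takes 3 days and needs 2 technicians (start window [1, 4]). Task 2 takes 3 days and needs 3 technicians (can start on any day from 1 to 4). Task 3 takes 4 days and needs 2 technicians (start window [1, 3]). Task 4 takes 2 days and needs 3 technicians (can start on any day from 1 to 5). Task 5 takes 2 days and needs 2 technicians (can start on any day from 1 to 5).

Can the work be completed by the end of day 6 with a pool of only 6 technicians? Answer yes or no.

yes

Schedule Task 1@1, Task 2@4, Task 3@1, Task 4@5, Task 5@1: d1:6  d2:6  d3:4  d4:5  d5:6  d6:6 — peak 6 ≤ 6.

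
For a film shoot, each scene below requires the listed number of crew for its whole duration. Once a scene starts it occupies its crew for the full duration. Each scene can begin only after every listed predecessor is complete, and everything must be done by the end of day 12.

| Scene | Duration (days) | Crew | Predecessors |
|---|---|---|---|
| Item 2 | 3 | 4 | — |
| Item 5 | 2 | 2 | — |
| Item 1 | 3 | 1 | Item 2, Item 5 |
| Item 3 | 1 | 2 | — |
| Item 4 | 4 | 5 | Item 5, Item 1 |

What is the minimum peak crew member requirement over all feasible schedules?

Early-start (Item 2@1, Item 5@1, Item 1@4, Item 3@1, Item 4@7) gives peak 8: d1:8  d2:6  d3:4  d4:1  d5:1  d6:1  d7:5  d8:5  d9:5  d10:5  d11:0  d12:0.
Shift Item 5→4, Item 1→6, Item 3→4, Item 4→9.
Schedule Item 2@1, Item 5@4, Item 1@6, Item 3@4, Item 4@9: d1:4  d2:4  d3:4  d4:4  d5:2  d6:1  d7:1  d8:1  d9:5  d10:5  d11:5  d12:5 — peak 5.

5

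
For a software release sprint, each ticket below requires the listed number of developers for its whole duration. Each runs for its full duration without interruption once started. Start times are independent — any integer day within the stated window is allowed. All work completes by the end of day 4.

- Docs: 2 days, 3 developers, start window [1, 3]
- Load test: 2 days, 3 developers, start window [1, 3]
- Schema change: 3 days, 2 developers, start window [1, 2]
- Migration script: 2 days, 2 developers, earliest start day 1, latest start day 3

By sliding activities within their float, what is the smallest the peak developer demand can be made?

7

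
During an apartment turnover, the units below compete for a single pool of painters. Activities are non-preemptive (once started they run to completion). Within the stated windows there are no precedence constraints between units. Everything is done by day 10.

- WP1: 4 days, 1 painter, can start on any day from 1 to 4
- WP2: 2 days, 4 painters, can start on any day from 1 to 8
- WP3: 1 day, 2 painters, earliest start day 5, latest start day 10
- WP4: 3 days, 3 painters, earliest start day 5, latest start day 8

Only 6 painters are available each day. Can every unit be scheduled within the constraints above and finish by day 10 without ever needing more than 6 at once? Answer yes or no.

yes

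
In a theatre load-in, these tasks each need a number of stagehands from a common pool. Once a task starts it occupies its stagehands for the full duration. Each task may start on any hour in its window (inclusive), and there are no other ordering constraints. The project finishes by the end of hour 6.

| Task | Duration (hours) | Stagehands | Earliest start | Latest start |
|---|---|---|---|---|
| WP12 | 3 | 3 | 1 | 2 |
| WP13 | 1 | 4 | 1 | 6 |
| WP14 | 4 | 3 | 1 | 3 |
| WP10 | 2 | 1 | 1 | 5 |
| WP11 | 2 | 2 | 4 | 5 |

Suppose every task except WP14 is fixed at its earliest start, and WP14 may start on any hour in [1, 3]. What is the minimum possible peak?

8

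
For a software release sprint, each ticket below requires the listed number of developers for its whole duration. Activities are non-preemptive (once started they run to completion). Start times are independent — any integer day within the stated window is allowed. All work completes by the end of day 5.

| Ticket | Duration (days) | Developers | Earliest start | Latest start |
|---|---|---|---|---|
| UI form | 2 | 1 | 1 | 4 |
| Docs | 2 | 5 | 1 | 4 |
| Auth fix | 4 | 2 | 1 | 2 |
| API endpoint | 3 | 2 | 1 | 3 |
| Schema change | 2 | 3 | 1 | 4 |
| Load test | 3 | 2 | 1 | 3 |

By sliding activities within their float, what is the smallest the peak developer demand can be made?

9

Early-start (UI form@1, Docs@1, Auth fix@1, API endpoint@1, Schema change@1, Load test@1) gives peak 15: d1:15  d2:15  d3:6  d4:2  d5:0.
Shift API endpoint→3, Schema change→3, Load test→3.
Schedule UI form@1, Docs@1, Auth fix@1, API endpoint@3, Schema change@3, Load test@3: d1:8  d2:8  d3:9  d4:9  d5:4 — peak 9.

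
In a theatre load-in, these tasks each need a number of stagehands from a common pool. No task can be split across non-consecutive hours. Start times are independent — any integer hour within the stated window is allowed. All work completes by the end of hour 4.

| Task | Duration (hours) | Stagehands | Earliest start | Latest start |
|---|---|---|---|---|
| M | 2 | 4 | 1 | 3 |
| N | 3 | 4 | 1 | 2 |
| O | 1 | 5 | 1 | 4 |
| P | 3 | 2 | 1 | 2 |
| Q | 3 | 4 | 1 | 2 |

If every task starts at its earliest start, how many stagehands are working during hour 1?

19

At early start, hour 1 has: M, N, O, P, Q.
Demand: 4 + 4 + 5 + 2 + 4 = 19.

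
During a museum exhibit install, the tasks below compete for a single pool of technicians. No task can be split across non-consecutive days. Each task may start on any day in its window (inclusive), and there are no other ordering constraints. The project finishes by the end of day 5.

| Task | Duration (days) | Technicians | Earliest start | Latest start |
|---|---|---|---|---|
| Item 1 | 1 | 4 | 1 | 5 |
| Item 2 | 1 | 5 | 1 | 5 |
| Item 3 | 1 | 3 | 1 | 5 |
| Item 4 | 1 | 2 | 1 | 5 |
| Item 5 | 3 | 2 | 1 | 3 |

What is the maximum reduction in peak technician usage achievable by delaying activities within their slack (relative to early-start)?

11

Early-start peak: d1:16  d2:2  d3:2  d4:0  d5:0 ⇒ 16.
Leveled (Item 1@1, Item 2@2, Item 3@3, Item 4@4, Item 5@3): d1:4  d2:5  d3:5  d4:4  d5:2 ⇒ 5.
Reduction 16 − 5 = 11.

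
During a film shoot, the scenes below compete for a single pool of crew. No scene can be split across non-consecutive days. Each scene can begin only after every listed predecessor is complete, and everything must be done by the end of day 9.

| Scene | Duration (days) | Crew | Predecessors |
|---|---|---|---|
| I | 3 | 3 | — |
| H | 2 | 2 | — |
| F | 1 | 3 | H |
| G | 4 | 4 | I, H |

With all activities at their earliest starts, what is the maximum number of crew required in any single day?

6

Early-start schedule: I@1, H@1, F@3, G@4.
Load per day: day 1: 5, day 2: 5, day 3: 6, day 4: 4, day 5: 4, day 6: 4, day 7: 4, day 8: 0, day 9: 0.
Peak is 6.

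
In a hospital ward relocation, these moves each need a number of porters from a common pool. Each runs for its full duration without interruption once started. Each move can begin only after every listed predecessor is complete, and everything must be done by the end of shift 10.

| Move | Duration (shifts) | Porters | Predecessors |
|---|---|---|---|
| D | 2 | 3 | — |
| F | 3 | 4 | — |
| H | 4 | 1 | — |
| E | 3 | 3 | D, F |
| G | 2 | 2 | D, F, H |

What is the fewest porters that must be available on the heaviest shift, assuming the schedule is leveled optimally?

4

Early-start (D@1, F@1, H@1, E@4, G@5) gives peak 8: s1:8  s2:8  s3:5  s4:4  s5:5  s6:5  s7:0  s8:0  s9:0  s10:0.
Shift D→4, H→4, E→6, G→9.
Schedule D@4, F@1, H@4, E@6, G@9: s1:4  s2:4  s3:4  s4:4  s5:4  s6:4  s7:4  s8:3  s9:2  s10:2 — peak 4.
Total porter-shifts = 35 over 10 shifts ⇒ peak ≥ ⌈35/10⌉ = 4, so 4 is optimal.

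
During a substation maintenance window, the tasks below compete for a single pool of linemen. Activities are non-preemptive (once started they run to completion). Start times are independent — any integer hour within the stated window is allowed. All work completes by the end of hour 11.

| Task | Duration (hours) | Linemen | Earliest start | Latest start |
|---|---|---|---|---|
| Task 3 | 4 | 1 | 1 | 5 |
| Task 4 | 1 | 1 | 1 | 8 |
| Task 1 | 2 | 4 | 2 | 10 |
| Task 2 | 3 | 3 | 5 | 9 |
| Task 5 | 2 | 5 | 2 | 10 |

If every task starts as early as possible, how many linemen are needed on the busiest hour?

10

Early-start schedule: Task 3@1, Task 4@1, Task 1@2, Task 2@5, Task 5@2.
Load per hour: hour 1: 2, hour 2: 10, hour 3: 10, hour 4: 1, hour 5: 3, hour 6: 3, hour 7: 3, hour 8: 0, hour 9: 0, hour 10: 0, hour 11: 0.
Peak is 10.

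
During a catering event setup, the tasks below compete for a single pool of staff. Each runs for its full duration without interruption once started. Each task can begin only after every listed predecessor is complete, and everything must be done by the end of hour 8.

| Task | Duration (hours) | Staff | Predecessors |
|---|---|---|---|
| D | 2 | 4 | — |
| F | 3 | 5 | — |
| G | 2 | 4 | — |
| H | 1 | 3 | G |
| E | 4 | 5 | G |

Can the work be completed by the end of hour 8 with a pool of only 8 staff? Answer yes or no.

no

The minimum achievable peak is 9; 8 < 9, so no feasible schedule stays within the cap.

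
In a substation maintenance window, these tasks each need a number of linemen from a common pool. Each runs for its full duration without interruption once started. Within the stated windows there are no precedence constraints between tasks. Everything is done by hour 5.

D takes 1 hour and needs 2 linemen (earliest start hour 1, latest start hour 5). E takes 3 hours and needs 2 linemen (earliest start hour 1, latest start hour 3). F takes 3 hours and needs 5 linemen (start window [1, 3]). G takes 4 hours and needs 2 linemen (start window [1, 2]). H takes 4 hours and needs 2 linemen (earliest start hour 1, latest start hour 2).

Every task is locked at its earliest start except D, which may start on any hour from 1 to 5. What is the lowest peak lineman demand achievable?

D@1: h1:13  h2:11  h3:11  h4:4  h5:0 → peak 13
D@2: h1:11  h2:13  h3:11  h4:4  h5:0 → peak 13
D@3: h1:11  h2:11  h3:13  h4:4  h5:0 → peak 13
D@4: h1:11  h2:11  h3:11  h4:6  h5:0 → peak 11
D@5: h1:11  h2:11  h3:11  h4:4  h5:2 → peak 11
Best is D@4, peak 11.

11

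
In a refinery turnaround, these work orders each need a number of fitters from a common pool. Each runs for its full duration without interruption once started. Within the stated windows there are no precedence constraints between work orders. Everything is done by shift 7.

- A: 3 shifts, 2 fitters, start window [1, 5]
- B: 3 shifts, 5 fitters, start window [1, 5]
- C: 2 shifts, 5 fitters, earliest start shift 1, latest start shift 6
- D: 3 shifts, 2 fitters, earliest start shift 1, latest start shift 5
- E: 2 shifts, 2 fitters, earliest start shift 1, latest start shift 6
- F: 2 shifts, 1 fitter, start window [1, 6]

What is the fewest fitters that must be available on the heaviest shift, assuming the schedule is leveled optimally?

7

Early-start (A@1, B@1, C@1, D@1, E@1, F@1) gives peak 17: s1:17  s2:17  s3:9  s4:0  s5:0  s6:0  s7:0.
Shift C→4, D→4, E→6, F→6.
Schedule A@1, B@1, C@4, D@4, E@6, F@6: s1:7  s2:7  s3:7  s4:7  s5:7  s6:5  s7:3 — peak 7.
Total fitter-shifts = 43 over 7 shifts ⇒ peak ≥ ⌈43/7⌉ = 7, so 7 is optimal.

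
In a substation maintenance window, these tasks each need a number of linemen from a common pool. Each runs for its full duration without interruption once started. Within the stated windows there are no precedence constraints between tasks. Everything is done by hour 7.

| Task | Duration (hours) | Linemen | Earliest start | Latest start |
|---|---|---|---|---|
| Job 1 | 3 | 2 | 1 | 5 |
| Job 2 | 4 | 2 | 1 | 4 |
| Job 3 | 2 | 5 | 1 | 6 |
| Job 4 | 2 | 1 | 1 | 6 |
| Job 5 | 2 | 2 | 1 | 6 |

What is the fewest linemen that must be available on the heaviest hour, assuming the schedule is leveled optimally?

Early-start (Job 1@1, Job 2@1, Job 3@1, Job 4@1, Job 5@1) gives peak 12: h1:12  h2:12  h3:4  h4:2  h5:0  h6:0  h7:0.
Shift Job 3→6, Job 5→4.
Schedule Job 1@1, Job 2@1, Job 3@6, Job 4@1, Job 5@4: h1:5  h2:5  h3:4  h4:4  h5:2  h6:5  h7:5 — peak 5.
Total lineman-hours = 30 over 7 hours ⇒ peak ≥ ⌈30/7⌉ = 5, so 5 is optimal.

5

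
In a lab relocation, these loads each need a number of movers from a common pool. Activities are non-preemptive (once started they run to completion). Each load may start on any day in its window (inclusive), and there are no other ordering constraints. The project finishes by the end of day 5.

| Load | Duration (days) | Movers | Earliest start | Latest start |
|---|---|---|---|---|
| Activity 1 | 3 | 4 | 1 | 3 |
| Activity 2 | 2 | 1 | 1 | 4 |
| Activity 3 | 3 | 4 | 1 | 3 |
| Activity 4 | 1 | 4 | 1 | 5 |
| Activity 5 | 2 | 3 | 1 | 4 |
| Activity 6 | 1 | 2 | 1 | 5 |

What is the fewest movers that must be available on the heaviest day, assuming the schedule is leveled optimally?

Early-start (Activity 1@1, Activity 2@1, Activity 3@1, Activity 4@1, Activity 5@1, Activity 6@1) gives peak 18: d1:18  d2:12  d3:8  d4:0  d5:0.
Shift Activity 3→3, Activity 4→4, Activity 6→5.
Schedule Activity 1@1, Activity 2@1, Activity 3@3, Activity 4@4, Activity 5@1, Activity 6@5: d1:8  d2:8  d3:8  d4:8  d5:6 — peak 8.
Total mover-days = 38 over 5 days ⇒ peak ≥ ⌈38/5⌉ = 8, so 8 is optimal.

8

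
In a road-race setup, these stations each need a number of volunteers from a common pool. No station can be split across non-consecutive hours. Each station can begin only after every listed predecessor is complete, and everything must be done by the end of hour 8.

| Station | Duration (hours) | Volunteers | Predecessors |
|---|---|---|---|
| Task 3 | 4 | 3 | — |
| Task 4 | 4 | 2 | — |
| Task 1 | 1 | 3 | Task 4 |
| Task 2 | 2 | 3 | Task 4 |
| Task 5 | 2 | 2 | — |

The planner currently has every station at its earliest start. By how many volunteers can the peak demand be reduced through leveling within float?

2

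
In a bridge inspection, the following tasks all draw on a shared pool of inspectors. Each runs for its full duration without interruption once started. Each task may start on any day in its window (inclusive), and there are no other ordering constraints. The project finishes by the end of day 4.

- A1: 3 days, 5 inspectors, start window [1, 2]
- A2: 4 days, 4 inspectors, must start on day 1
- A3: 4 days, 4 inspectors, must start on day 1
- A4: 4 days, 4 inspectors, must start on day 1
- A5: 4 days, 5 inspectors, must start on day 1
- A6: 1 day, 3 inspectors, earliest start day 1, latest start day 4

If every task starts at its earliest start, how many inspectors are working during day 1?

At early start, day 1 has: A1, A2, A3, A4, A5, A6.
Demand: 5 + 4 + 4 + 4 + 5 + 3 = 25.

25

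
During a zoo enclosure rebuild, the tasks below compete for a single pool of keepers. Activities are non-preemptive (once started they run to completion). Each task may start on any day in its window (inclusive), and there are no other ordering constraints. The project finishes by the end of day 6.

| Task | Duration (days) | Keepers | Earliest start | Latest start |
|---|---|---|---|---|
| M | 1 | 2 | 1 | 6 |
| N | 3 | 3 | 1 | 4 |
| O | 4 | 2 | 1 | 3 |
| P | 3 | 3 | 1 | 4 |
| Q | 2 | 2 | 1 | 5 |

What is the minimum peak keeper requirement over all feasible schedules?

Early-start (M@1, N@1, O@1, P@1, Q@1) gives peak 12: d1:12  d2:10  d3:8  d4:2  d5:0  d6:0.
Shift P→4, Q→2.
Schedule M@1, N@1, O@1, P@4, Q@2: d1:7  d2:7  d3:7  d4:5  d5:3  d6:3 — peak 7.

7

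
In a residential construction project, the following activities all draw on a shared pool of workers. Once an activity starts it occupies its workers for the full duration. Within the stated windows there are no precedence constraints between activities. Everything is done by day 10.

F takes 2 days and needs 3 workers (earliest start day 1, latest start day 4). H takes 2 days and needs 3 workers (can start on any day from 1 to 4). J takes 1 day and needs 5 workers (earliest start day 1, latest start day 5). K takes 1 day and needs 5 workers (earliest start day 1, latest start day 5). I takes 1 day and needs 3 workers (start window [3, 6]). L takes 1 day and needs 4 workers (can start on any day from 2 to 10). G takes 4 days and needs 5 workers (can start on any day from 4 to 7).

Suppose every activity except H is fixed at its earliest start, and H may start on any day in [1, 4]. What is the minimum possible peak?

13

H@1: d1:16  d2:10  d3:3  d4:5  d5:5  d6:5  d7:5  d8:0  d9:0  d10:0 → peak 16
H@2: d1:13  d2:10  d3:6  d4:5  d5:5  d6:5  d7:5  d8:0  d9:0  d10:0 → peak 13
H@3: d1:13  d2:7  d3:6  d4:8  d5:5  d6:5  d7:5  d8:0  d9:0  d10:0 → peak 13
H@4: d1:13  d2:7  d3:3  d4:8  d5:8  d6:5  d7:5  d8:0  d9:0  d10:0 → peak 13
Best is H@2, peak 13.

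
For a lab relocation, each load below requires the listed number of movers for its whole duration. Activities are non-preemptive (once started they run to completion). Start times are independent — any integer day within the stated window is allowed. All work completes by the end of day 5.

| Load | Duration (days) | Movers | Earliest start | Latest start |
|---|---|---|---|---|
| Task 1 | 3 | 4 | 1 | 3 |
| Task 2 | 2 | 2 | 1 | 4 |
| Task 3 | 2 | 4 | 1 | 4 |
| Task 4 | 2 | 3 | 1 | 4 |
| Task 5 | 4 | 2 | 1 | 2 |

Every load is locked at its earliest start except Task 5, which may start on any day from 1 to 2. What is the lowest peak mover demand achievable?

15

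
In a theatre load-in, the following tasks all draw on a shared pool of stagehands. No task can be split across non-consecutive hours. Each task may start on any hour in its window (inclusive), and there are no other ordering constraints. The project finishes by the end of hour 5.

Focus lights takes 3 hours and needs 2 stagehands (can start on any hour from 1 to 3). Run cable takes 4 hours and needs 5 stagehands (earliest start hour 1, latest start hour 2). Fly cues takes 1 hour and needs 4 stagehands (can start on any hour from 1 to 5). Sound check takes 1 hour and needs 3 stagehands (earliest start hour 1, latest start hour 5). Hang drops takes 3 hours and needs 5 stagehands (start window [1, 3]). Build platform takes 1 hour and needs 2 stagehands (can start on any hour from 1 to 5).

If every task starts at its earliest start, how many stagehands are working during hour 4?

5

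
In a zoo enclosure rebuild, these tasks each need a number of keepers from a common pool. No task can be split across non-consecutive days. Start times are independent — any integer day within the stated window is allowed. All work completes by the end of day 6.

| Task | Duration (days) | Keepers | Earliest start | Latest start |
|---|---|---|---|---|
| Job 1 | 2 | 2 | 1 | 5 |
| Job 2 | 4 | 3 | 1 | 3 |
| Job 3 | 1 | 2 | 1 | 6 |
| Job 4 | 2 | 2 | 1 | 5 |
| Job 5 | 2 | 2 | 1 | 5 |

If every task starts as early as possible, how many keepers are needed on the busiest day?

11

Early-start schedule: Job 1@1, Job 2@1, Job 3@1, Job 4@1, Job 5@1.
Load per day: day 1: 11, day 2: 9, day 3: 3, day 4: 3, day 5: 0, day 6: 0.
Peak is 11.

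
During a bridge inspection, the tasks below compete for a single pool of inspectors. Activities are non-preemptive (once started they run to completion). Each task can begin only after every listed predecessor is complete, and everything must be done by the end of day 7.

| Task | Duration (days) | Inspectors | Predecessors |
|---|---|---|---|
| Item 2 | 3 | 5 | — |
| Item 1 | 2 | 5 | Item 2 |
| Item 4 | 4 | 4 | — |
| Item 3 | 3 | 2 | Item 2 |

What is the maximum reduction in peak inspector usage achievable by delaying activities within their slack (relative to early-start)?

2

Early-start peak: d1:9  d2:9  d3:9  d4:11  d5:7  d6:2  d7:0 ⇒ 11.
Leveled (Item 2@1, Item 1@4, Item 4@1, Item 3@5): d1:9  d2:9  d3:9  d4:9  d5:7  d6:2  d7:2 ⇒ 9.
Reduction 11 − 9 = 2.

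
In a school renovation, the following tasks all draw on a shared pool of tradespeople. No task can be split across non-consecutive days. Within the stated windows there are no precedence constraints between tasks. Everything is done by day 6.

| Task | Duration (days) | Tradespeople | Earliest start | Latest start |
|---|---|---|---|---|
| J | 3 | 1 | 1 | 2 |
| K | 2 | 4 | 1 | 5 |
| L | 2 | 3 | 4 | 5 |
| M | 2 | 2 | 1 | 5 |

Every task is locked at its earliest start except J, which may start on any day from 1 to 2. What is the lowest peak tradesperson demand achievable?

J@1: d1:7  d2:7  d3:1  d4:3  d5:3  d6:0 → peak 7
J@2: d1:6  d2:7  d3:1  d4:4  d5:3  d6:0 → peak 7
Best is J@1, peak 7.

7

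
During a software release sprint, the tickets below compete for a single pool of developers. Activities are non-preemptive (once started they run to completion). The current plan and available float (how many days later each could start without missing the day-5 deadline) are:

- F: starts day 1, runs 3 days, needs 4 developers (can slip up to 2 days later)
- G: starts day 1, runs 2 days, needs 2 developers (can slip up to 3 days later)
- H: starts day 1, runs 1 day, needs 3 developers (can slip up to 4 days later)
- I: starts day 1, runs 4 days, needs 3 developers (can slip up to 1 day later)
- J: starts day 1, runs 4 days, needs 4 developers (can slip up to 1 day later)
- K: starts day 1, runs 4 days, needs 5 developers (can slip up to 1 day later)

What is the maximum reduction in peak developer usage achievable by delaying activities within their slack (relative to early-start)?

5

Early-start peak: d1:21  d2:18  d3:16  d4:12  d5:0 ⇒ 21.
Leveled (F@1, G@4, H@1, I@1, J@1, K@2): d1:14  d2:16  d3:16  d4:14  d5:7 ⇒ 16.
Reduction 21 − 16 = 5.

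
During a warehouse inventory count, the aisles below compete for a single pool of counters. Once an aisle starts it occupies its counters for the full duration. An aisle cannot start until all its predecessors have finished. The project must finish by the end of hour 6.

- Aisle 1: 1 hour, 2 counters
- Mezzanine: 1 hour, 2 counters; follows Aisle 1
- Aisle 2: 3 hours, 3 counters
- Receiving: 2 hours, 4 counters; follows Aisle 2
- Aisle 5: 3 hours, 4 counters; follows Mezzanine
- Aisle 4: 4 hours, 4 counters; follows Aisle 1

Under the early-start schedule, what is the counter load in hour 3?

11

At early start, hour 3 has: Aisle 2, Aisle 5, Aisle 4.
Demand: 3 + 4 + 4 = 11.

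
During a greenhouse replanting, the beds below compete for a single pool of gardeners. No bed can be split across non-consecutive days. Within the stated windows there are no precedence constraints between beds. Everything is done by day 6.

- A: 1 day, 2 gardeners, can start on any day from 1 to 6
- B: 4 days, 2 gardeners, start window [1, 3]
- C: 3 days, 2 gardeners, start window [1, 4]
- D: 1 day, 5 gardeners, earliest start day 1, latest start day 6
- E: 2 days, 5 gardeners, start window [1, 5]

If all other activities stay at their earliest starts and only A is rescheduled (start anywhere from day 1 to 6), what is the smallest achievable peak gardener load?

A@1: d1:16  d2:9  d3:4  d4:2  d5:0  d6:0 → peak 16
A@2: d1:14  d2:11  d3:4  d4:2  d5:0  d6:0 → peak 14
A@3: d1:14  d2:9  d3:6  d4:2  d5:0  d6:0 → peak 14
A@4: d1:14  d2:9  d3:4  d4:4  d5:0  d6:0 → peak 14
A@5: d1:14  d2:9  d3:4  d4:2  d5:2  d6:0 → peak 14
A@6: d1:14  d2:9  d3:4  d4:2  d5:0  d6:2 → peak 14
Best is A@2, peak 14.

14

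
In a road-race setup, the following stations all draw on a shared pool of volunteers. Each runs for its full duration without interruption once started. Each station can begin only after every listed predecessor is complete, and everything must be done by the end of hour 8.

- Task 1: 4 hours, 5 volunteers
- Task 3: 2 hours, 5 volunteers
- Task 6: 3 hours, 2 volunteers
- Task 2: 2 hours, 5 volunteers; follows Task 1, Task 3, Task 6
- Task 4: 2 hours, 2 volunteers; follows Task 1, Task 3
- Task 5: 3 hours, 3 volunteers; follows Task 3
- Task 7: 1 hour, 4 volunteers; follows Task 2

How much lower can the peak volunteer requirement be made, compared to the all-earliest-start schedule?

2

Early-start peak: h1:12  h2:12  h3:10  h4:8  h5:10  h6:7  h7:4  h8:0 ⇒ 12.
Leveled (Task 1@1, Task 3@1, Task 6@3, Task 2@6, Task 4@5, Task 5@3, Task 7@8): h1:10  h2:10  h3:10  h4:10  h5:7  h6:7  h7:5  h8:4 ⇒ 10.
Reduction 12 − 10 = 2.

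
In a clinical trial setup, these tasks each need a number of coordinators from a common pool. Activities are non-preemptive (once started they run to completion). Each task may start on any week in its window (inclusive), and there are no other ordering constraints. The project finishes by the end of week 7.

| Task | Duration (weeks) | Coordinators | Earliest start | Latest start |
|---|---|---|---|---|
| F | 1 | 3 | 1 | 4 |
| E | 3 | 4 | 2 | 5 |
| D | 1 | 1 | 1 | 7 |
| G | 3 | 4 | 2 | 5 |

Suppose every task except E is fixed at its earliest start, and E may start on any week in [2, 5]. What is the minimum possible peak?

E@2: w1:4  w2:8  w3:8  w4:8  w5:0  w6:0  w7:0 → peak 8
E@3: w1:4  w2:4  w3:8  w4:8  w5:4  w6:0  w7:0 → peak 8
E@4: w1:4  w2:4  w3:4  w4:8  w5:4  w6:4  w7:0 → peak 8
E@5: w1:4  w2:4  w3:4  w4:4  w5:4  w6:4  w7:4 → peak 4
Best is E@5, peak 4.

4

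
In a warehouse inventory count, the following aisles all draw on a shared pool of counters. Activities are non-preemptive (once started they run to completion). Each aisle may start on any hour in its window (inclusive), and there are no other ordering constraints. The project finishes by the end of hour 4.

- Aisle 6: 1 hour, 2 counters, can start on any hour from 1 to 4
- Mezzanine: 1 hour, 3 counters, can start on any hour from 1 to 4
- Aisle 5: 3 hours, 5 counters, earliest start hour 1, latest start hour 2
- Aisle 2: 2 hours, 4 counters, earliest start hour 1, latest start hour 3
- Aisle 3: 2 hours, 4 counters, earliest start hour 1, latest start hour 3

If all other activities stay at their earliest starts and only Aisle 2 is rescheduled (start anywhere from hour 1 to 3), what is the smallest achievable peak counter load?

14

Aisle 2@1: h1:18  h2:13  h3:5  h4:0 → peak 18
Aisle 2@2: h1:14  h2:13  h3:9  h4:0 → peak 14
Aisle 2@3: h1:14  h2:9  h3:9  h4:4 → peak 14
Best is Aisle 2@2, peak 14.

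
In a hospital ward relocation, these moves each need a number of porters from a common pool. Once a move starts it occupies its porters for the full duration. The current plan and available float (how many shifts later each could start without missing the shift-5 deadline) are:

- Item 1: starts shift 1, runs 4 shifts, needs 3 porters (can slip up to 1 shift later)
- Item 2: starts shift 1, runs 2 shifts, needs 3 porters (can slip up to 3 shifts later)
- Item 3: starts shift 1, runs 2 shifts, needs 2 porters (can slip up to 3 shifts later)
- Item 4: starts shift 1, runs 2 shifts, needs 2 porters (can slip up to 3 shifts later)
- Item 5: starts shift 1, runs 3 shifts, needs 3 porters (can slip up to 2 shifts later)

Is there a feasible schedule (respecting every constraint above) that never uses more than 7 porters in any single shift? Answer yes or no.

no

The minimum achievable peak is 8; 7 < 8, so no feasible schedule stays within the cap.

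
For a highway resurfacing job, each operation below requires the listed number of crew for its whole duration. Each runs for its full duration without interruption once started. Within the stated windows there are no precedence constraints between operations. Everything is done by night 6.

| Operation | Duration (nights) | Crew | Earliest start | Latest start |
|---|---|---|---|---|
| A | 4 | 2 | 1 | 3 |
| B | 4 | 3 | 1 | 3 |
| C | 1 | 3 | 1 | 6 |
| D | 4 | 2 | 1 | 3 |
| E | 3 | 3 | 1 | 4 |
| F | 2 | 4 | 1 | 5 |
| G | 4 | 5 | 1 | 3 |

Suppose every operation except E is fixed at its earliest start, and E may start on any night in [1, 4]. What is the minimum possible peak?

19

E@1: n1:22  n2:19  n3:15  n4:12  n5:0  n6:0 → peak 22
E@2: n1:19  n2:19  n3:15  n4:15  n5:0  n6:0 → peak 19
E@3: n1:19  n2:16  n3:15  n4:15  n5:3  n6:0 → peak 19
E@4: n1:19  n2:16  n3:12  n4:15  n5:3  n6:3 → peak 19
Best is E@2, peak 19.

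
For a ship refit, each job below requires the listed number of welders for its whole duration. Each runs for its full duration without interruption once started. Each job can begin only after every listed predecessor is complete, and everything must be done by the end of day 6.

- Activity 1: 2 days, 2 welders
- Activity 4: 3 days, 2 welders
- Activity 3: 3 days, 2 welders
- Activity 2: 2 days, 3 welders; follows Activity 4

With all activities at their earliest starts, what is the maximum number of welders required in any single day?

Early-start schedule: Activity 1@1, Activity 4@1, Activity 3@1, Activity 2@4.
Load per day: day 1: 6, day 2: 6, day 3: 4, day 4: 3, day 5: 3, day 6: 0.
Peak is 6.

6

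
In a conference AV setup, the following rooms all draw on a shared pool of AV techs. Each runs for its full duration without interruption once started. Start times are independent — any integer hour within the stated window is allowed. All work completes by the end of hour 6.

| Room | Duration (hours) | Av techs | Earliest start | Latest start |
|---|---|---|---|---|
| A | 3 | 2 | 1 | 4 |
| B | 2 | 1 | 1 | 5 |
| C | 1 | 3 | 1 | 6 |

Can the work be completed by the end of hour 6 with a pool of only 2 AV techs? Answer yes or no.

no

The minimum achievable peak is 3; 2 < 3, so no feasible schedule stays within the cap.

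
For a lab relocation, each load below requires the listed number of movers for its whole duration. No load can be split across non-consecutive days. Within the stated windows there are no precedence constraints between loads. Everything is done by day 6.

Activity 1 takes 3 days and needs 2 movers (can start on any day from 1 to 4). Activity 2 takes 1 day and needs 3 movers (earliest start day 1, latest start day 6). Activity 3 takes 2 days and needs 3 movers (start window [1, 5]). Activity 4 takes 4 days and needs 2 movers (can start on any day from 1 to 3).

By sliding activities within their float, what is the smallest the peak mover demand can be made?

5

Early-start (Activity 1@1, Activity 2@1, Activity 3@1, Activity 4@1) gives peak 10: d1:10  d2:7  d3:4  d4:2  d5:0  d6:0.
Shift Activity 3→4, Activity 4→2.
Schedule Activity 1@1, Activity 2@1, Activity 3@4, Activity 4@2: d1:5  d2:4  d3:4  d4:5  d5:5  d6:0 — peak 5.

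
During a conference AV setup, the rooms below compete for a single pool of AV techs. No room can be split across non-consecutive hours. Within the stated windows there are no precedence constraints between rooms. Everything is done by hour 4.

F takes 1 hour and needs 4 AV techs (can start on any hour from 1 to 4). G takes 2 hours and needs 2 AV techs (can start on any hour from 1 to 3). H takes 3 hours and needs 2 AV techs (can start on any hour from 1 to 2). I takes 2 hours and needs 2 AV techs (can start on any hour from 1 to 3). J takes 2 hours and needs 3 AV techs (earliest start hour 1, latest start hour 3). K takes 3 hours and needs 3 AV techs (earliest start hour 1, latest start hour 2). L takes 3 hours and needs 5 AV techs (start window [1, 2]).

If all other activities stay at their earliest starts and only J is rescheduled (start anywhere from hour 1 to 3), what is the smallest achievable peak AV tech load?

J@1: h1:21  h2:17  h3:10  h4:0 → peak 21
J@2: h1:18  h2:17  h3:13  h4:0 → peak 18
J@3: h1:18  h2:14  h3:13  h4:3 → peak 18
Best is J@2, peak 18.

18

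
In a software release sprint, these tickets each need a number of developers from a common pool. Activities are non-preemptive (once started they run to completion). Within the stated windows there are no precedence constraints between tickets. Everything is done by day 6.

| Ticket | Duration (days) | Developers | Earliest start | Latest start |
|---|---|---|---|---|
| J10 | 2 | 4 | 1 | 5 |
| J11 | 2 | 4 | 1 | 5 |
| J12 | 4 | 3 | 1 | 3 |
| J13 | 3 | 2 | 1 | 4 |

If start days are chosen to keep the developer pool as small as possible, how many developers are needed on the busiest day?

7

Early-start (J10@1, J11@1, J12@1, J13@1) gives peak 13: d1:13  d2:13  d3:5  d4:3  d5:0  d6:0.
Shift J11→4, J12→3.
Schedule J10@1, J11@4, J12@3, J13@1: d1:6  d2:6  d3:5  d4:7  d5:7  d6:3 — peak 7.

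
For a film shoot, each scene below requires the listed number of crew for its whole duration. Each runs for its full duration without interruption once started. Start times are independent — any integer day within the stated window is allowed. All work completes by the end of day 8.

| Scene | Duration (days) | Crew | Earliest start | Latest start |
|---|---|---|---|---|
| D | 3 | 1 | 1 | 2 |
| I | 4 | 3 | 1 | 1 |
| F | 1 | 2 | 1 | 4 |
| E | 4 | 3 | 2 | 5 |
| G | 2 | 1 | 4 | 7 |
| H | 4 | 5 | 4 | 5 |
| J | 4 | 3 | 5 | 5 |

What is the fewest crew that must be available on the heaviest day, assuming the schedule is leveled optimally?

Early-start (D@1, I@1, F@1, E@2, G@4, H@4, J@5) gives peak 12: d1:6  d2:7  d3:7  d4:12  d5:12  d6:8  d7:8  d8:3.
Shift G→6.
Schedule D@1, I@1, F@1, E@2, G@6, H@4, J@5: d1:6  d2:7  d3:7  d4:11  d5:11  d6:9  d7:9  d8:3 — peak 11.

11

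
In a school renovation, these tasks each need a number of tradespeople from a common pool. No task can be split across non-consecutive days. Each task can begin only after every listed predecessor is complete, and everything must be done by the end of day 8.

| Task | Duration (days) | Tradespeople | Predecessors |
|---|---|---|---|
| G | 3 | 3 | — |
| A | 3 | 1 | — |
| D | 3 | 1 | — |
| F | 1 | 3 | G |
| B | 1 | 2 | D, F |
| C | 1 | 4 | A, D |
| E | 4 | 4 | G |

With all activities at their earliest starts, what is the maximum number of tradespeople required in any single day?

11

Early-start schedule: G@1, A@1, D@1, F@4, B@5, C@4, E@4.
Load per day: day 1: 5, day 2: 5, day 3: 5, day 4: 11, day 5: 6, day 6: 4, day 7: 4, day 8: 0.
Peak is 11.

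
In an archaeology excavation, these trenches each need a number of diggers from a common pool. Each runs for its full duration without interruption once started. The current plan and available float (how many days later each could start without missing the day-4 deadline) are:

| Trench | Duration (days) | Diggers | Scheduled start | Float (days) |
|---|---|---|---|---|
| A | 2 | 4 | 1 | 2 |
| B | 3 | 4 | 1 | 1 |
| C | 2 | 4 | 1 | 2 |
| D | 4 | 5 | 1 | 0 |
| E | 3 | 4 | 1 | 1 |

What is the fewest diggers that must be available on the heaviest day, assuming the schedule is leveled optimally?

17

Early-start (A@1, B@1, C@1, D@1, E@1) gives peak 21: d1:21  d2:21  d3:13  d4:5.
Shift C→3.
Schedule A@1, B@1, C@3, D@1, E@1: d1:17  d2:17  d3:17  d4:9 — peak 17.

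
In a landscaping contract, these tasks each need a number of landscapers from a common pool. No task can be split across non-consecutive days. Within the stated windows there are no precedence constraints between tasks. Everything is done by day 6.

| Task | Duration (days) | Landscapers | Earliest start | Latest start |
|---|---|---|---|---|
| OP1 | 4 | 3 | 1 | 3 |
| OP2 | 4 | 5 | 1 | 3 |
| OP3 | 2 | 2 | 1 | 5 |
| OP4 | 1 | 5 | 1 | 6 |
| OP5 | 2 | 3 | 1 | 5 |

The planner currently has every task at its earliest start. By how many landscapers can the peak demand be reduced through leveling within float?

8

Early-start peak: d1:18  d2:13  d3:8  d4:8  d5:0  d6:0 ⇒ 18.
Leveled (OP1@1, OP2@1, OP3@1, OP4@5, OP5@5): d1:10  d2:10  d3:8  d4:8  d5:8  d6:3 ⇒ 10.
Reduction 18 − 10 = 8.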